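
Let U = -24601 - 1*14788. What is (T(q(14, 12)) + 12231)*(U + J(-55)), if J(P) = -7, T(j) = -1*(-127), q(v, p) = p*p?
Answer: -486855768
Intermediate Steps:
q(v, p) = p²
T(j) = 127
U = -39389 (U = -24601 - 14788 = -39389)
(T(q(14, 12)) + 12231)*(U + J(-55)) = (127 + 12231)*(-39389 - 7) = 12358*(-39396) = -486855768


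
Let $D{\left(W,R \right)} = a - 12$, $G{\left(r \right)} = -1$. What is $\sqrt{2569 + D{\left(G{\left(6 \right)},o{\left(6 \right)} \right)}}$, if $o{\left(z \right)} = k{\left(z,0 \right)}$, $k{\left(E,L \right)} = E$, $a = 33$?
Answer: $\sqrt{2590} \approx 50.892$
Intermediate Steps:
$o{\left(z \right)} = z$
$D{\left(W,R \right)} = 21$ ($D{\left(W,R \right)} = 33 - 12 = 21$)
$\sqrt{2569 + D{\left(G{\left(6 \right)},o{\left(6 \right)} \right)}} = \sqrt{2569 + 21} = \sqrt{2590}$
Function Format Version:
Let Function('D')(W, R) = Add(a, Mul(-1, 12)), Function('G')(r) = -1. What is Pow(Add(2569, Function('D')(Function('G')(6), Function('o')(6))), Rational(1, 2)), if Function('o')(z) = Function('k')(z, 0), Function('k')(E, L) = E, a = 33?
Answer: Pow(2590, Rational(1, 2)) ≈ 50.892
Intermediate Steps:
Function('o')(z) = z
Function('D')(W, R) = 21 (Function('D')(W, R) = Add(33, Mul(-1, 12)) = Add(33, -12) = 21)
Pow(Add(2569, Function('D')(Function('G')(6), Function('o')(6))), Rational(1, 2)) = Pow(Add(2569, 21), Rational(1, 2)) = Pow(2590, Rational(1, 2))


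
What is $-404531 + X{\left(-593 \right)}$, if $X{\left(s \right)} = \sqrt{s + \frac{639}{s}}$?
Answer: $-404531 + \frac{4 i \sqrt{13056674}}{593} \approx -4.0453 \cdot 10^{5} + 24.374 i$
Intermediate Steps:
$-404531 + X{\left(-593 \right)} = -404531 + \sqrt{-593 + \frac{639}{-593}} = -404531 + \sqrt{-593 + 639 \left(- \frac{1}{593}\right)} = -404531 + \sqrt{-593 - \frac{639}{593}} = -404531 + \sqrt{- \frac{352288}{593}} = -404531 + \frac{4 i \sqrt{13056674}}{593}$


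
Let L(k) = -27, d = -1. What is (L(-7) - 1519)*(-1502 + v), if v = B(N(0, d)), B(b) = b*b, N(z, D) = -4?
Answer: 2297356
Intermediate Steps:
B(b) = b²
v = 16 (v = (-4)² = 16)
(L(-7) - 1519)*(-1502 + v) = (-27 - 1519)*(-1502 + 16) = -1546*(-1486) = 2297356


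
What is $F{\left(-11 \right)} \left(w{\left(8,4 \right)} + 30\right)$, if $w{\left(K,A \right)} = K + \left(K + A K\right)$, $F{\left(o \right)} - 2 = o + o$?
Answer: $-1560$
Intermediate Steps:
$F{\left(o \right)} = 2 + 2 o$ ($F{\left(o \right)} = 2 + \left(o + o\right) = 2 + 2 o$)
$w{\left(K,A \right)} = 2 K + A K$
$F{\left(-11 \right)} \left(w{\left(8,4 \right)} + 30\right) = \left(2 + 2 \left(-11\right)\right) \left(8 \left(2 + 4\right) + 30\right) = \left(2 - 22\right) \left(8 \cdot 6 + 30\right) = - 20 \left(48 + 30\right) = \left(-20\right) 78 = -1560$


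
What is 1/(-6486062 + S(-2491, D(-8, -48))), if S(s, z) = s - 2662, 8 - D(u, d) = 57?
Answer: -1/6491215 ≈ -1.5405e-7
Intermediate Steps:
D(u, d) = -49 (D(u, d) = 8 - 1*57 = 8 - 57 = -49)
S(s, z) = -2662 + s
1/(-6486062 + S(-2491, D(-8, -48))) = 1/(-6486062 + (-2662 - 2491)) = 1/(-6486062 - 5153) = 1/(-6491215) = -1/6491215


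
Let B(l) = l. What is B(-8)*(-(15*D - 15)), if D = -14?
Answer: -1800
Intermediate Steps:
B(-8)*(-(15*D - 15)) = -(-8)*(15*(-14) - 15) = -(-8)*(-210 - 15) = -(-8)*(-225) = -8*225 = -1800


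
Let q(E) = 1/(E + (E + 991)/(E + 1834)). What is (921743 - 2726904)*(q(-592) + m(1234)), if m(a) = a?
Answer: -545653337203016/244955 ≈ -2.2276e+9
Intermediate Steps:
q(E) = 1/(E + (991 + E)/(1834 + E))
(921743 - 2726904)*(q(-592) + m(1234)) = (921743 - 2726904)*((1834 - 592)/(991 + (-592)**2 + 1835*(-592)) + 1234) = -1805161*(1242/(991 + 350464 - 1086320) + 1234) = -1805161*(1242/(-734865) + 1234) = -1805161*(-1/734865*1242 + 1234) = -1805161*(-414/244955 + 1234) = -1805161*302274056/244955 = -545653337203016/244955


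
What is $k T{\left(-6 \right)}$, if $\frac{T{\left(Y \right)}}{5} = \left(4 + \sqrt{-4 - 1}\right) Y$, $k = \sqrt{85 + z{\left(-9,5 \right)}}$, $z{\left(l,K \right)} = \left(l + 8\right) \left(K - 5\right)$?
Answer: $30 \sqrt{85} \left(-4 - i \sqrt{5}\right) \approx -1106.3 - 618.47 i$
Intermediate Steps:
$z{\left(l,K \right)} = \left(-5 + K\right) \left(8 + l\right)$ ($z{\left(l,K \right)} = \left(8 + l\right) \left(-5 + K\right) = \left(-5 + K\right) \left(8 + l\right)$)
$k = \sqrt{85}$ ($k = \sqrt{85 + \left(-40 - -45 + 8 \cdot 5 + 5 \left(-9\right)\right)} = \sqrt{85 + \left(-40 + 45 + 40 - 45\right)} = \sqrt{85 + 0} = \sqrt{85} \approx 9.2195$)
$T{\left(Y \right)} = 5 Y \left(4 + i \sqrt{5}\right)$ ($T{\left(Y \right)} = 5 \left(4 + \sqrt{-4 - 1}\right) Y = 5 \left(4 + \sqrt{-5}\right) Y = 5 \left(4 + i \sqrt{5}\right) Y = 5 Y \left(4 + i \sqrt{5}\right)$)
$k T{\left(-6 \right)} = \sqrt{85} \cdot 5 \left(-6\right) \left(4 + i \sqrt{5}\right) = \sqrt{85} \left(-120 - 30 i \sqrt{5}\right)$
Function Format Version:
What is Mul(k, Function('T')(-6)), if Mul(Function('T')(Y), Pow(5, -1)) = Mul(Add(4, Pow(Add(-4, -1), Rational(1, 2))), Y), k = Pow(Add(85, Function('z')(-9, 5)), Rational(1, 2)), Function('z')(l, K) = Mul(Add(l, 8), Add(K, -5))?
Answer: Mul(30, Pow(85, Rational(1, 2)), Add(-4, Mul(-1, I, Pow(5, Rational(1, 2))))) ≈ Add(-1106.3, Mul(-618.47, I))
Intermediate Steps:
Function('z')(l, K) = Mul(Add(-5, K), Add(8, l)) (Function('z')(l, K) = Mul(Add(8, l), Add(-5, K)) = Mul(Add(-5, K), Add(8, l)))
k = Pow(85, Rational(1, 2)) (k = Pow(Add(85, Add(-40, Mul(-5, -9), Mul(8, 5), Mul(5, -9))), Rational(1, 2)) = Pow(Add(85, Add(-40, 45, 40, -45)), Rational(1, 2)) = Pow(Add(85, 0), Rational(1, 2)) = Pow(85, Rational(1, 2)) ≈ 9.2195)
Function('T')(Y) = Mul(5, Y, Add(4, Mul(I, Pow(5, Rational(1, 2))))) (Function('T')(Y) = Mul(5, Mul(Add(4, Pow(Add(-4, -1), Rational(1, 2))), Y)) = Mul(5, Mul(Add(4, Pow(-5, Rational(1, 2))), Y)) = Mul(5, Mul(Add(4, Mul(I, Pow(5, Rational(1, 2)))), Y)) = Mul(5, Mul(Y, Add(4, Mul(I, Pow(5, Rational(1, 2)))))) = Mul(5, Y, Add(4, Mul(I, Pow(5, Rational(1, 2))))))
Mul(k, Function('T')(-6)) = Mul(Pow(85, Rational(1, 2)), Mul(5, -6, Add(4, Mul(I, Pow(5, Rational(1, 2)))))) = Mul(Pow(85, Rational(1, 2)), Add(-120, Mul(-30, I, Pow(5, Rational(1, 2)))))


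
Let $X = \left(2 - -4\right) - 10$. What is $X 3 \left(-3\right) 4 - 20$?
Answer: $124$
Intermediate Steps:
$X = -4$ ($X = \left(2 + 4\right) - 10 = 6 - 10 = -4$)
$X 3 \left(-3\right) 4 - 20 = - 4 \cdot 3 \left(-3\right) 4 - 20 = - 4 \left(\left(-9\right) 4\right) - 20 = \left(-4\right) \left(-36\right) - 20 = 144 - 20 = 124$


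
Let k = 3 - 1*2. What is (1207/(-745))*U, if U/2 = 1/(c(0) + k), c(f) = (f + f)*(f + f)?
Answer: -2414/745 ≈ -3.2403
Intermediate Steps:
k = 1 (k = 3 - 2 = 1)
c(f) = 4*f² (c(f) = (2*f)*(2*f) = 4*f²)
U = 2 (U = 2/(4*0² + 1) = 2/(4*0 + 1) = 2/(0 + 1) = 2/1 = 2*1 = 2)
(1207/(-745))*U = (1207/(-745))*2 = (1207*(-1/745))*2 = -1207/745*2 = -2414/745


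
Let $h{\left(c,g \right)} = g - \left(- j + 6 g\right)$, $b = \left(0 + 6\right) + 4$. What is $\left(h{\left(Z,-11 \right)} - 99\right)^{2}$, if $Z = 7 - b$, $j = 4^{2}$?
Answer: $784$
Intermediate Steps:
$j = 16$
$b = 10$ ($b = 6 + 4 = 10$)
$Z = -3$ ($Z = 7 - 10 = -3$)
$h{\left(c,g \right)} = 16 - 5 g$ ($h{\left(c,g \right)} = g - \left(-16 + 6 g\right) = 16 - 5 g$)
$\left(h{\left(Z,-11 \right)} - 99\right)^{2} = \left(\left(16 - -55\right) - 99\right)^{2} = \left(\left(16 + 55\right) - 99\right)^{2} = \left(71 - 99\right)^{2} = \left(-28\right)^{2} = 784$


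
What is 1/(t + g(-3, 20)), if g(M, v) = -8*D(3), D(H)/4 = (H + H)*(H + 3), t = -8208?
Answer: -1/9360 ≈ -0.00010684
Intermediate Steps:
D(H) = 8*H*(3 + H) (D(H) = 4*((H + H)*(H + 3)) = 4*((2*H)*(3 + H)) = 4*(2*H*(3 + H)) = 8*H*(3 + H))
g(M, v) = -1152 (g(M, v) = -64*3*(3 + 3) = -64*3*6 = -8*144 = -1152)
1/(t + g(-3, 20)) = 1/(-8208 - 1152) = 1/(-9360) = -1/9360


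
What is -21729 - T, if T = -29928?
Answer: 8199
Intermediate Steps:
-21729 - T = -21729 - 1*(-29928) = -21729 + 29928 = 8199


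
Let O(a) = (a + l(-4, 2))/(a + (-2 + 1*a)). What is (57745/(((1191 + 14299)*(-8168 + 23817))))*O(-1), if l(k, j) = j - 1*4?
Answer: 34647/193922408 ≈ 0.00017866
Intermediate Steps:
l(k, j) = -4 + j (l(k, j) = j - 4 = -4 + j)
O(a) = (-2 + a)/(-2 + 2*a) (O(a) = (a + (-4 + 2))/(a + (-2 + 1*a)) = (a - 2)/(a + (-2 + a)) = (-2 + a)/(-2 + 2*a))
(57745/(((1191 + 14299)*(-8168 + 23817))))*O(-1) = (57745/(((1191 + 14299)*(-8168 + 23817))))*((-2 - 1)/(2*(-1 - 1))) = (57745/((15490*15649)))*((½)*(-3)/(-2)) = (57745/242403010)*((½)*(-½)*(-3)) = (57745*(1/242403010))*(¾) = (11549/48480602)*(¾) = 34647/193922408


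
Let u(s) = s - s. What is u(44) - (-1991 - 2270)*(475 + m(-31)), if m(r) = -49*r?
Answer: 8496434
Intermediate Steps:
u(s) = 0
u(44) - (-1991 - 2270)*(475 + m(-31)) = 0 - (-1991 - 2270)*(475 - 49*(-31)) = 0 - (-4261)*(475 + 1519) = 0 - (-4261)*1994 = 0 - 1*(-8496434) = 0 + 8496434 = 8496434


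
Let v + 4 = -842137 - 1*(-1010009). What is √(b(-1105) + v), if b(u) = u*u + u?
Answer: 2*√346947 ≈ 1178.0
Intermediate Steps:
v = 167868 (v = -4 + (-842137 - 1*(-1010009)) = -4 + (-842137 + 1010009) = -4 + 167872 = 167868)
b(u) = u + u² (b(u) = u² + u = u + u²)
√(b(-1105) + v) = √(-1105*(1 - 1105) + 167868) = √(-1105*(-1104) + 167868) = √(1219920 + 167868) = √1387788 = 2*√346947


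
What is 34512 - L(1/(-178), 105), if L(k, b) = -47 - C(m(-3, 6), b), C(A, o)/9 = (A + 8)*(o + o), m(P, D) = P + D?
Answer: 55349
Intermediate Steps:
m(P, D) = D + P
C(A, o) = 18*o*(8 + A) (C(A, o) = 9*((A + 8)*(o + o)) = 9*((8 + A)*(2*o)) = 9*(2*o*(8 + A)) = 18*o*(8 + A))
L(k, b) = -47 - 198*b (L(k, b) = -47 - 18*b*(8 + (6 - 3)) = -47 - 18*b*(8 + 3) = -47 - 18*b*11 = -47 - 198*b)
34512 - L(1/(-178), 105) = 34512 - (-47 - 198*105) = 34512 - (-47 - 20790) = 34512 - 1*(-20837) = 34512 + 20837 = 55349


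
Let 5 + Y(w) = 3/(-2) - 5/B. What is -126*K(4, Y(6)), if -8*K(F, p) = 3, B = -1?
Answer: 189/4 ≈ 47.250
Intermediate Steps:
Y(w) = -3/2 (Y(w) = -5 + (3/(-2) - 5/(-1)) = -5 + (3*(-½) - 5*(-1)) = -5 + (-3/2 + 5) = -5 + 7/2 = -3/2)
K(F, p) = -3/8 (K(F, p) = -⅛*3 = -3/8)
-126*K(4, Y(6)) = -126*(-3/8) = 189/4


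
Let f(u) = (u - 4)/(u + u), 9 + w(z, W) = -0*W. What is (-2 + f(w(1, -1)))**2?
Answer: 529/324 ≈ 1.6327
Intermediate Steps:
w(z, W) = -9 (w(z, W) = -9 - 0*W = -9 - 1*0 = -9 + 0 = -9)
f(u) = (-4 + u)/(2*u) (f(u) = (-4 + u)/((2*u)) = (-4 + u)*(1/(2*u)) = (-4 + u)/(2*u))
(-2 + f(w(1, -1)))**2 = (-2 + (1/2)*(-4 - 9)/(-9))**2 = (-2 + (1/2)*(-1/9)*(-13))**2 = (-2 + 13/18)**2 = (-23/18)**2 = 529/324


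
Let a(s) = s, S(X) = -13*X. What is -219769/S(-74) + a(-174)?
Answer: -387157/962 ≈ -402.45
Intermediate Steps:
-219769/S(-74) + a(-174) = -219769/((-13*(-74))) - 174 = -219769/962 - 174 = -387157/962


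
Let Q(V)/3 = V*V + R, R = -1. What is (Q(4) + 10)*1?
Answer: 55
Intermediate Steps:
Q(V) = -3 + 3*V**2 (Q(V) = 3*(V*V - 1) = 3*(V**2 - 1) = 3*(-1 + V**2) = -3 + 3*V**2)
(Q(4) + 10)*1 = ((-3 + 3*4**2) + 10)*1 = ((-3 + 3*16) + 10)*1 = ((-3 + 48) + 10)*1 = (45 + 10)*1 = 55*1 = 55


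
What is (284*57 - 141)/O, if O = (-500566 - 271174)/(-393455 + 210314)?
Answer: 2938863627/771740 ≈ 3808.1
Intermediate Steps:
O = 771740/183141 (O = -771740/(-183141) = -771740*(-1/183141) = 771740/183141 ≈ 4.2139)
(284*57 - 141)/O = (284*57 - 141)/(771740/183141) = (16188 - 141)*(183141/771740) = 16047*(183141/771740) = 2938863627/771740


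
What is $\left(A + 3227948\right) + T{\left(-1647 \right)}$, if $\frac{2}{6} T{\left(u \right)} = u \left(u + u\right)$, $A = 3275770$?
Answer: $22779372$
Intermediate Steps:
$T{\left(u \right)} = 6 u^{2}$ ($T{\left(u \right)} = 3 u \left(u + u\right) = 3 u 2 u = 3 \cdot 2 u^{2} = 6 u^{2}$)
$\left(A + 3227948\right) + T{\left(-1647 \right)} = \left(3275770 + 3227948\right) + 6 \left(-1647\right)^{2} = 6503718 + 6 \cdot 2712609 = 6503718 + 16275654 = 22779372$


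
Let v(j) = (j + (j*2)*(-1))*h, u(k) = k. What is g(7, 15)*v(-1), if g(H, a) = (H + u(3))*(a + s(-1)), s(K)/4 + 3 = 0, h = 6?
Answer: 180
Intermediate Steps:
s(K) = -12 (s(K) = -12 + 4*0 = -12 + 0 = -12)
v(j) = -6*j (v(j) = (j + (j*2)*(-1))*6 = (j + (2*j)*(-1))*6 = (j - 2*j)*6 = -j*6 = -6*j)
g(H, a) = (-12 + a)*(3 + H) (g(H, a) = (H + 3)*(a - 12) = (3 + H)*(-12 + a) = (-12 + a)*(3 + H))
g(7, 15)*v(-1) = (-36 - 12*7 + 3*15 + 7*15)*(-6*(-1)) = (-36 - 84 + 45 + 105)*6 = 30*6 = 180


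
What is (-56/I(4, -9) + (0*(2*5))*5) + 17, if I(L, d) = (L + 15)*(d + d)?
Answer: 2935/171 ≈ 17.164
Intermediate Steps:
I(L, d) = 2*d*(15 + L) (I(L, d) = (15 + L)*(2*d) = 2*d*(15 + L))
(-56/I(4, -9) + (0*(2*5))*5) + 17 = (-56*(-1/(18*(15 + 4))) + (0*(2*5))*5) + 17 = (-56/(2*(-9)*19) + (0*10)*5) + 17 = (-56/(-342) + 0*5) + 17 = (-56*(-1/342) + 0) + 17 = (28/171 + 0) + 17 = 28/171 + 17 = 2935/171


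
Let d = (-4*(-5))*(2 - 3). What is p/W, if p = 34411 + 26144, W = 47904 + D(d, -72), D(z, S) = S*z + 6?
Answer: 4037/3290 ≈ 1.2271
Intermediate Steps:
d = -20 (d = 20*(-1) = -20)
D(z, S) = 6 + S*z
W = 49350 (W = 47904 + (6 - 72*(-20)) = 47904 + (6 + 1440) = 47904 + 1446 = 49350)
p = 60555
p/W = 60555/49350 = 60555*(1/49350) = 4037/3290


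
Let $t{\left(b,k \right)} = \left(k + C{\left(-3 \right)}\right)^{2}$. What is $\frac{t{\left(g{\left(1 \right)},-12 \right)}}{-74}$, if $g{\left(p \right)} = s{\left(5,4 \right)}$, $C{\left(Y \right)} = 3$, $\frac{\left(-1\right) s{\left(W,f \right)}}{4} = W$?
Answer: $- \frac{81}{74} \approx -1.0946$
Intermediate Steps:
$s{\left(W,f \right)} = - 4 W$
$g{\left(p \right)} = -20$ ($g{\left(p \right)} = \left(-4\right) 5 = -20$)
$t{\left(b,k \right)} = \left(3 + k\right)^{2}$ ($t{\left(b,k \right)} = \left(k + 3\right)^{2} = \left(3 + k\right)^{2}$)
$\frac{t{\left(g{\left(1 \right)},-12 \right)}}{-74} = \frac{\left(3 - 12\right)^{2}}{-74} = \left(-9\right)^{2} \left(- \frac{1}{74}\right) = 81 \left(- \frac{1}{74}\right) = - \frac{81}{74}$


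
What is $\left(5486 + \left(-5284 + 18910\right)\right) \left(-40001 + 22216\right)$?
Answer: $-339906920$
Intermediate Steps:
$\left(5486 + \left(-5284 + 18910\right)\right) \left(-40001 + 22216\right) = \left(5486 + 13626\right) \left(-17785\right) = 19112 \left(-17785\right) = -339906920$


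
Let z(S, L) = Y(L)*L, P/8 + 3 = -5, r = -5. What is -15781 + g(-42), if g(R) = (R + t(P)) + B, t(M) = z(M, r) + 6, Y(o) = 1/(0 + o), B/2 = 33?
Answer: -15750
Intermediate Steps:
B = 66 (B = 2*33 = 66)
P = -64 (P = -24 + 8*(-5) = -24 - 40 = -64)
Y(o) = 1/o
z(S, L) = 1 (z(S, L) = L/L = 1)
t(M) = 7 (t(M) = 1 + 6 = 7)
g(R) = 73 + R (g(R) = (R + 7) + 66 = (7 + R) + 66 = 73 + R)
-15781 + g(-42) = -15781 + (73 - 42) = -15781 + 31 = -15750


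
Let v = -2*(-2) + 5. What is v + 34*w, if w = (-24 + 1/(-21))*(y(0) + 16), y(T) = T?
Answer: -274531/21 ≈ -13073.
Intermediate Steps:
v = 9 (v = 4 + 5 = 9)
w = -8080/21 (w = (-24 + 1/(-21))*(0 + 16) = (-24 - 1/21)*16 = -505/21*16 = -8080/21 ≈ -384.76)
v + 34*w = 9 + 34*(-8080/21) = 9 - 274720/21 = -274531/21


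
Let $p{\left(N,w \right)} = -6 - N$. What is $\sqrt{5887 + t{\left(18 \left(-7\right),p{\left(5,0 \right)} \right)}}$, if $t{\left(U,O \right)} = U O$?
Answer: $\sqrt{7273} \approx 85.282$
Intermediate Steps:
$t{\left(U,O \right)} = O U$
$\sqrt{5887 + t{\left(18 \left(-7\right),p{\left(5,0 \right)} \right)}} = \sqrt{5887 + \left(-6 - 5\right) 18 \left(-7\right)} = \sqrt{5887 + \left(-6 - 5\right) \left(-126\right)} = \sqrt{5887 - -1386} = \sqrt{5887 + 1386} = \sqrt{7273}$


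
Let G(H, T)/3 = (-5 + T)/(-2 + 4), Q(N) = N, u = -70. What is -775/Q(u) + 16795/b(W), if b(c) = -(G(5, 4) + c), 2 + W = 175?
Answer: -59585/686 ≈ -86.859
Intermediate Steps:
W = 173 (W = -2 + 175 = 173)
G(H, T) = -15/2 + 3*T/2 (G(H, T) = 3*((-5 + T)/(-2 + 4)) = 3*((-5 + T)/2) = 3*((-5 + T)*(1/2)) = 3*(-5/2 + T/2) = -15/2 + 3*T/2)
b(c) = 3/2 - c (b(c) = -((-15/2 + (3/2)*4) + c) = -((-15/2 + 6) + c) = -(-3/2 + c) = 3/2 - c)
-775/Q(u) + 16795/b(W) = -775/(-70) + 16795/(3/2 - 1*173) = -775*(-1/70) + 16795/(3/2 - 173) = 155/14 + 16795/(-343/2) = 155/14 + 16795*(-2/343) = 155/14 - 33590/343 = -59585/686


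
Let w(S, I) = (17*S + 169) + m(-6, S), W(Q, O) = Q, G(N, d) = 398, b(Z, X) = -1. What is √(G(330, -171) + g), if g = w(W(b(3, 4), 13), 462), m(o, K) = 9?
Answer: √559 ≈ 23.643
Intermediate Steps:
w(S, I) = 178 + 17*S (w(S, I) = (17*S + 169) + 9 = (169 + 17*S) + 9 = 178 + 17*S)
g = 161 (g = 178 + 17*(-1) = 178 - 17 = 161)
√(G(330, -171) + g) = √(398 + 161) = √559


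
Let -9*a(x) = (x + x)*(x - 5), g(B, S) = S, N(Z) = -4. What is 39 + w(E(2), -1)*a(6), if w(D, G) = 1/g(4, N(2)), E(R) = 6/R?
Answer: 118/3 ≈ 39.333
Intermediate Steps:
a(x) = -2*x*(-5 + x)/9 (a(x) = -(x + x)*(x - 5)/9 = -2*x*(-5 + x)/9)
w(D, G) = -¼ (w(D, G) = 1/(-4) = -¼)
39 + w(E(2), -1)*a(6) = 39 - 6*(5 - 1*6)/18 = 39 - 6*(5 - 6)/18 = 39 - 6*(-1)/18 = 39 - ¼*(-4/3) = 39 + ⅓ = 118/3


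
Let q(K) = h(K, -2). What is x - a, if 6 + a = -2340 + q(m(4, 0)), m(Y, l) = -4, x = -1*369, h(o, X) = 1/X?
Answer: 3955/2 ≈ 1977.5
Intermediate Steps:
x = -369
q(K) = -½ (q(K) = 1/(-2) = -½)
a = -4693/2 (a = -6 + (-2340 - ½) = -6 - 4681/2 = -4693/2 ≈ -2346.5)
x - a = -369 - 1*(-4693/2) = -369 + 4693/2 = 3955/2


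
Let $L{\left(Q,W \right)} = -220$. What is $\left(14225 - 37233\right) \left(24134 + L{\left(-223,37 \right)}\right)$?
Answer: $-550213312$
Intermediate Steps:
$\left(14225 - 37233\right) \left(24134 + L{\left(-223,37 \right)}\right) = \left(14225 - 37233\right) \left(24134 - 220\right) = \left(-23008\right) 23914 = -550213312$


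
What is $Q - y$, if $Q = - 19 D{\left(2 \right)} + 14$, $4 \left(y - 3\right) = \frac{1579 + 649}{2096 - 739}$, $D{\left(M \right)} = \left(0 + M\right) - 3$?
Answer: $\frac{40153}{1357} \approx 29.59$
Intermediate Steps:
$D{\left(M \right)} = -3 + M$ ($D{\left(M \right)} = M - 3 = -3 + M$)
$y = \frac{4628}{1357}$ ($y = 3 + \frac{\left(1579 + 649\right) \frac{1}{2096 - 739}}{4} = 3 + \frac{2228 \cdot \frac{1}{1357}}{4} = 3 + \frac{1}{4} \cdot \frac{2228}{1357} = 3 + \frac{557}{1357} = \frac{4628}{1357} \approx 3.4105$)
$Q = 33$ ($Q = - 19 \left(-3 + 2\right) + 14 = \left(-19\right) \left(-1\right) + 14 = 19 + 14 = 33$)
$Q - y = 33 - \frac{4628}{1357} = \frac{40153}{1357}$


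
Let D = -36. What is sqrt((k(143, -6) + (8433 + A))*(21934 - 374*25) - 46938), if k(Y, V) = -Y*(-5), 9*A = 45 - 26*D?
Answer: 5*sqrt(4657726) ≈ 10791.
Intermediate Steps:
A = 109 (A = (45 - 26*(-36))/9 = (45 + 936)/9 = (1/9)*981 = 109)
k(Y, V) = 5*Y
sqrt((k(143, -6) + (8433 + A))*(21934 - 374*25) - 46938) = sqrt((5*143 + (8433 + 109))*(21934 - 374*25) - 46938) = sqrt((715 + 8542)*(21934 - 9350) - 46938) = sqrt(9257*12584 - 46938) = sqrt(116490088 - 46938) = sqrt(116443150) = 5*sqrt(4657726)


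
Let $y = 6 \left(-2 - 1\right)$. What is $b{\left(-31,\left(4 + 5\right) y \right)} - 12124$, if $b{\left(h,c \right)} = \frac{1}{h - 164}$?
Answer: $- \frac{2364181}{195} \approx -12124.0$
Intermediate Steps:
$y = -18$ ($y = 6 \left(-3\right) = -18$)
$b{\left(h,c \right)} = \frac{1}{-164 + h}$
$b{\left(-31,\left(4 + 5\right) y \right)} - 12124 = \frac{1}{-164 - 31} - 12124 = \frac{1}{-195} - 12124 = - \frac{1}{195} - 12124 = - \frac{2364181}{195}$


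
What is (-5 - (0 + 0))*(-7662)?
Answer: 38310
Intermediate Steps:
(-5 - (0 + 0))*(-7662) = (-5 - 1*0)*(-7662) = (-5 + 0)*(-7662) = -5*(-7662) = 38310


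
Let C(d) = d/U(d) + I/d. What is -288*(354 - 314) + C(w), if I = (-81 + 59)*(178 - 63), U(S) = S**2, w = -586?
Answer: -6748191/586 ≈ -11516.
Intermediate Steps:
I = -2530 (I = -22*115 = -2530)
C(d) = -2529/d (C(d) = d/(d**2) - 2530/d = d/d**2 - 2530/d = 1/d - 2530/d = -2529/d)
-288*(354 - 314) + C(w) = -288*(354 - 314) - 2529/(-586) = -288*40 - 2529*(-1/586) = -11520 + 2529/586 = -6748191/586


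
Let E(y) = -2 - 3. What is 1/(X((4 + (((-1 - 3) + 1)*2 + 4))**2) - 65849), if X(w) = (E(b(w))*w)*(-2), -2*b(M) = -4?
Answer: -1/65809 ≈ -1.5195e-5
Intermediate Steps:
b(M) = 2 (b(M) = -1/2*(-4) = 2)
E(y) = -5
X(w) = 10*w (X(w) = -5*w*(-2) = 10*w)
1/(X((4 + (((-1 - 3) + 1)*2 + 4))**2) - 65849) = 1/(10*(4 + (((-1 - 3) + 1)*2 + 4))**2 - 65849) = 1/(10*(4 + ((-4 + 1)*2 + 4))**2 - 65849) = 1/(10*(4 + (-3*2 + 4))**2 - 65849) = 1/(10*(4 + (-6 + 4))**2 - 65849) = 1/(10*(4 - 2)**2 - 65849) = 1/(10*2**2 - 65849) = 1/(10*4 - 65849) = 1/(40 - 65849) = 1/(-65809) = -1/65809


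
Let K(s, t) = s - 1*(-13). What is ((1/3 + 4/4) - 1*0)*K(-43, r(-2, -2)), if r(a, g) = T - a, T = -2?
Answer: -40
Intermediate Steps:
r(a, g) = -2 - a
K(s, t) = 13 + s (K(s, t) = s + 13 = 13 + s)
((1/3 + 4/4) - 1*0)*K(-43, r(-2, -2)) = ((1/3 + 4/4) - 1*0)*(13 - 43) = ((1*(1/3) + 4*(1/4)) + 0)*(-30) = ((1/3 + 1) + 0)*(-30) = (4/3 + 0)*(-30) = (4/3)*(-30) = -40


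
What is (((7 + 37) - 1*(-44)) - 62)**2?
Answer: 676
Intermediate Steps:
(((7 + 37) - 1*(-44)) - 62)**2 = ((44 + 44) - 62)**2 = (88 - 62)**2 = 26**2 = 676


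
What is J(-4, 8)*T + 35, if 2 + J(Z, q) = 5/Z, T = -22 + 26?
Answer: 22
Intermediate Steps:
T = 4
J(Z, q) = -2 + 5/Z
J(-4, 8)*T + 35 = (-2 + 5/(-4))*4 + 35 = (-2 + 5*(-¼))*4 + 35 = (-2 - 5/4)*4 + 35 = -13/4*4 + 35 = -13 + 35 = 22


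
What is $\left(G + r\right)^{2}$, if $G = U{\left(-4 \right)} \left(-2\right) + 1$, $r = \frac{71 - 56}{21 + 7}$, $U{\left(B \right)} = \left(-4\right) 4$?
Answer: $\frac{881721}{784} \approx 1124.6$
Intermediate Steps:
$U{\left(B \right)} = -16$
$r = \frac{15}{28} \approx 0.53571$
$G = 33$ ($G = \left(-16\right) \left(-2\right) + 1 = 32 + 1 = 33$)
$\left(G + r\right)^{2} = \left(33 + \frac{15}{28}\right)^{2} = \left(\frac{939}{28}\right)^{2} = \frac{881721}{784}$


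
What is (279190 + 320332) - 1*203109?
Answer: 396413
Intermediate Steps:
(279190 + 320332) - 1*203109 = 599522 - 203109 = 396413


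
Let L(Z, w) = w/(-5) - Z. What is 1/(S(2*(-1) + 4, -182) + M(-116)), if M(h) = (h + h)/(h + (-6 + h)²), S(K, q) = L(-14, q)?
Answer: 9230/465047 ≈ 0.019847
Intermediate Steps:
L(Z, w) = -Z - w/5 (L(Z, w) = w*(-⅕) - Z = -w/5 - Z = -Z - w/5)
S(K, q) = 14 - q/5 (S(K, q) = -1*(-14) - q/5 = 14 - q/5)
M(h) = 2*h/(h + (-6 + h)²) (M(h) = (2*h)/(h + (-6 + h)²) = 2*h/(h + (-6 + h)²))
1/(S(2*(-1) + 4, -182) + M(-116)) = 1/((14 - ⅕*(-182)) + 2*(-116)/(-116 + (-6 - 116)²)) = 1/((14 + 182/5) + 2*(-116)/(-116 + (-122)²)) = 1/(252/5 + 2*(-116)/(-116 + 14884)) = 1/(252/5 + 2*(-116)/14768) = 1/(252/5 + 2*(-116)*(1/14768)) = 1/(252/5 - 29/1846) = 1/(465047/9230) = 9230/465047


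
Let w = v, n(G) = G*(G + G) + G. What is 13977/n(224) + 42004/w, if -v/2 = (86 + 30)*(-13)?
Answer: 533343617/37917152 ≈ 14.066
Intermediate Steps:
n(G) = G + 2*G² (n(G) = G*(2*G) + G = 2*G² + G = G + 2*G²)
v = 3016 (v = -2*(86 + 30)*(-13) = -232*(-13) = -2*(-1508) = 3016)
w = 3016
13977/n(224) + 42004/w = 13977/((224*(1 + 2*224))) + 42004/3016 = 13977/((224*(1 + 448))) + 42004*(1/3016) = 13977/((224*449)) + 10501/754 = 13977/100576 + 10501/754 = 533343617/37917152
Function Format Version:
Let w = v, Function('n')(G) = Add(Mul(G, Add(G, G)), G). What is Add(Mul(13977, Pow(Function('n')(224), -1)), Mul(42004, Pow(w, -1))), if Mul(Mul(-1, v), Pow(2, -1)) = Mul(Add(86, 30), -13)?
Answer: Rational(533343617, 37917152) ≈ 14.066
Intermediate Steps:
Function('n')(G) = Add(G, Mul(2, Pow(G, 2))) (Function('n')(G) = Add(Mul(G, Mul(2, G)), G) = Add(Mul(2, Pow(G, 2)), G) = Add(G, Mul(2, Pow(G, 2))))
v = 3016 (v = Mul(-2, Mul(Add(86, 30), -13)) = Mul(-2, Mul(116, -13)) = Mul(-2, -1508) = 3016)
w = 3016
Add(Mul(13977, Pow(Function('n')(224), -1)), Mul(42004, Pow(w, -1))) = Add(Mul(13977, Pow(Mul(224, Add(1, Mul(2, 224))), -1)), Mul(42004, Pow(3016, -1))) = Add(Mul(13977, Pow(Mul(224, Add(1, 448)), -1)), Mul(42004, Rational(1, 3016))) = Add(Mul(13977, Pow(Mul(224, 449), -1)), Rational(10501, 754)) = Add(Mul(13977, Pow(100576, -1)), Rational(10501, 754)) = Add(Mul(13977, Rational(1, 100576)), Rational(10501, 754)) = Add(Rational(13977, 100576), Rational(10501, 754)) = Rational(533343617, 37917152)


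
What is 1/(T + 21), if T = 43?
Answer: 1/64 ≈ 0.015625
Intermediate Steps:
1/(T + 21) = 1/(43 + 21) = 1/64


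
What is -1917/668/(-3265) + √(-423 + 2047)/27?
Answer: 1917/2181020 + 2*√406/27 ≈ 1.4934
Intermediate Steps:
-1917/668/(-3265) + √(-423 + 2047)/27 = -1917*1/668*(-1/3265) + √1624*(1/27) = -1917/668*(-1/3265) + (2*√406)*(1/27) = 1917/2181020 + 2*√406/27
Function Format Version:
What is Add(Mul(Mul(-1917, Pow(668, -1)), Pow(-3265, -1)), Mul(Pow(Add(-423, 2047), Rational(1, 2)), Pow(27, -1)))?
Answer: Add(Rational(1917, 2181020), Mul(Rational(2, 27), Pow(406, Rational(1, 2)))) ≈ 1.4934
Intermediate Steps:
Add(Mul(Mul(-1917, Pow(668, -1)), Pow(-3265, -1)), Mul(Pow(Add(-423, 2047), Rational(1, 2)), Pow(27, -1))) = Add(Mul(Mul(-1917, Rational(1, 668)), Rational(-1, 3265)), Mul(Pow(1624, Rational(1, 2)), Rational(1, 27))) = Add(Mul(Rational(-1917, 668), Rational(-1, 3265)), Mul(Mul(2, Pow(406, Rational(1, 2))), Rational(1, 27))) = Add(Rational(1917, 2181020), Mul(Rational(2, 27), Pow(406, Rational(1, 2))))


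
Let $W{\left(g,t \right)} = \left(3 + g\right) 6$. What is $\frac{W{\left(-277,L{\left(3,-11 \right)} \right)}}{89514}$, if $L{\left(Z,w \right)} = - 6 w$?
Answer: $- \frac{274}{14919} \approx -0.018366$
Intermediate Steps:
$W{\left(g,t \right)} = 18 + 6 g$
$\frac{W{\left(-277,L{\left(3,-11 \right)} \right)}}{89514} = \frac{18 + 6 \left(-277\right)}{89514} = \left(18 - 1662\right) \frac{1}{89514} = \left(-1644\right) \frac{1}{89514} = - \frac{274}{14919}$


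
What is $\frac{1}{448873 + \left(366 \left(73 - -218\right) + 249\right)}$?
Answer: $\frac{1}{555628} \approx 1.7998 \cdot 10^{-6}$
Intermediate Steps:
$\frac{1}{448873 + \left(366 \left(73 - -218\right) + 249\right)} = \frac{1}{448873 + \left(366 \left(73 + 218\right) + 249\right)} = \frac{1}{448873 + \left(366 \cdot 291 + 249\right)} = \frac{1}{448873 + \left(106506 + 249\right)} = \frac{1}{448873 + 106755} = \frac{1}{555628}$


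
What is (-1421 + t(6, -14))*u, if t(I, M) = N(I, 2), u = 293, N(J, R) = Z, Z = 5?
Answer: -414888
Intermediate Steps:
N(J, R) = 5
t(I, M) = 5
(-1421 + t(6, -14))*u = (-1421 + 5)*293 = -1416*293 = -414888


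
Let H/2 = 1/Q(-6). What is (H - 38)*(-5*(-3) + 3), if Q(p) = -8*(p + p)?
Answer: -5469/8 ≈ -683.63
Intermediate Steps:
Q(p) = -16*p
H = 1/48 (H = 2/((-16*(-6))) = 2/96 = 2*(1/96) = 1/48 ≈ 0.020833)
(H - 38)*(-5*(-3) + 3) = (1/48 - 38)*(-5*(-3) + 3) = -1823*(15 + 3)/48 = -1823/48*18 = -5469/8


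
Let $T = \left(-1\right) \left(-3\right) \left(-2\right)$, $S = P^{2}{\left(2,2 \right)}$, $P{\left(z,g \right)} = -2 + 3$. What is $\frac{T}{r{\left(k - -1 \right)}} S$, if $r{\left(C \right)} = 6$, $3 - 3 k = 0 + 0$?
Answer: $-1$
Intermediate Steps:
$P{\left(z,g \right)} = 1$
$k = 1$ ($k = 1 - \frac{0 + 0}{3} = 1 - 0 = 1 + 0 = 1$)
$S = 1$ ($S = 1^{2} = 1$)
$T = -6$ ($T = 3 \left(-2\right) = -6$)
$\frac{T}{r{\left(k - -1 \right)}} S = - \frac{6}{6} \cdot 1 = \left(-6\right) \frac{1}{6} \cdot 1 = \left(-1\right) 1 = -1$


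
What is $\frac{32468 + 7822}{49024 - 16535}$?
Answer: $\frac{40290}{32489} \approx 1.2401$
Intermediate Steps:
$\frac{32468 + 7822}{49024 - 16535} = \frac{40290}{49024 - 16535} = \frac{40290}{32489}$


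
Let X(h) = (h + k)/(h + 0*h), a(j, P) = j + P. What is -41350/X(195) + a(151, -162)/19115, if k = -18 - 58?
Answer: -154129025059/2274685 ≈ -67758.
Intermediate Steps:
a(j, P) = P + j
k = -76
X(h) = (-76 + h)/h (X(h) = (h - 76)/(h + 0*h) = (-76 + h)/(h + 0) = (-76 + h)/h)
-41350/X(195) + a(151, -162)/19115 = -41350*195/(-76 + 195) + (-162 + 151)/19115 = -41350/((1/195)*119) - 11*1/19115 = -41350/119/195 - 11/19115 = -41350*195/119 - 11/19115 = -8063250/119 - 11/19115 = -154129025059/2274685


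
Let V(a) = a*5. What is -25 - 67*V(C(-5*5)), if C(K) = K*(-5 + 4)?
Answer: -8400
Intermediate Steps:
C(K) = -K (C(K) = K*(-1) = -K)
V(a) = 5*a
-25 - 67*V(C(-5*5)) = -25 - 335*(-(-5)*5) = -25 - 335*(-1*(-25)) = -25 - 335*25 = -25 - 67*125 = -25 - 8375 = -8400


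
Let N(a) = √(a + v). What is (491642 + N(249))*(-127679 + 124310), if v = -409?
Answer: -1656341898 - 13476*I*√10 ≈ -1.6563e+9 - 42615.0*I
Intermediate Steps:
N(a) = √(-409 + a) (N(a) = √(a - 409) = √(-409 + a))
(491642 + N(249))*(-127679 + 124310) = (491642 + √(-409 + 249))*(-127679 + 124310) = (491642 + √(-160))*(-3369) = (491642 + 4*I*√10)*(-3369) = -1656341898 - 13476*I*√10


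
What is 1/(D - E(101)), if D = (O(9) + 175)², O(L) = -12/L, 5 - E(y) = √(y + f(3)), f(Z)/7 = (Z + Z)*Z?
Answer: 2442564/73655770429 - 81*√227/73655770429 ≈ 3.3145e-5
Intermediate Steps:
f(Z) = 14*Z² (f(Z) = 7*((Z + Z)*Z) = 7*((2*Z)*Z) = 7*(2*Z²) = 14*Z²)
E(y) = 5 - √(126 + y) (E(y) = 5 - √(y + 14*3²) = 5 - √(y + 14*9) = 5 - √(y + 126) = 5 - √(126 + y))
D = 271441/9 (D = (-12/9 + 175)² = (-12*⅑ + 175)² = (-4/3 + 175)² = (521/3)² = 271441/9 ≈ 30160.)
1/(D - E(101)) = 1/(271441/9 - (5 - √(126 + 101))) = 1/(271441/9 - (5 - √227)) = 1/(271441/9 + (-5 + √227)) = 1/(271396/9 + √227)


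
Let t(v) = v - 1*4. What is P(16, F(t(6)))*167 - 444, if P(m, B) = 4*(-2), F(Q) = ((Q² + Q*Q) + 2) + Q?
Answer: -1780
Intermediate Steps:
t(v) = -4 + v (t(v) = v - 4 = -4 + v)
F(Q) = 2 + Q + 2*Q² (F(Q) = ((Q² + Q²) + 2) + Q = (2*Q² + 2) + Q = (2 + 2*Q²) + Q = 2 + Q + 2*Q²)
P(m, B) = -8
P(16, F(t(6)))*167 - 444 = -8*167 - 444 = -1336 - 444 = -1780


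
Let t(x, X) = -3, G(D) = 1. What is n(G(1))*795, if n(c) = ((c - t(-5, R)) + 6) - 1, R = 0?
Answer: 7155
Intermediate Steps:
n(c) = 8 + c (n(c) = ((c - 1*(-3)) + 6) - 1 = ((c + 3) + 6) - 1 = ((3 + c) + 6) - 1 = (9 + c) - 1 = 8 + c)
n(G(1))*795 = (8 + 1)*795 = 9*795 = 7155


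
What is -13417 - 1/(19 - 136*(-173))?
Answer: -315930100/23547 ≈ -13417.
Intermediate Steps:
-13417 - 1/(19 - 136*(-173)) = -13417 - 1/(19 + 23528) = -13417 - 1/23547 = -315930100/23547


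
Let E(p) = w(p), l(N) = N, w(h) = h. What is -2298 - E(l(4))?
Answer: -2302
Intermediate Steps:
E(p) = p
-2298 - E(l(4)) = -2298 - 1*4 = -2298 - 4 = -2302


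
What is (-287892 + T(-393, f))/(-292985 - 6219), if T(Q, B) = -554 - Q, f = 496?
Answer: 288053/299204 ≈ 0.96273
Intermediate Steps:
(-287892 + T(-393, f))/(-292985 - 6219) = (-287892 + (-554 - 1*(-393)))/(-292985 - 6219) = (-287892 + (-554 + 393))/(-299204) = (-287892 - 161)*(-1/299204) = -288053*(-1/299204) = 288053/299204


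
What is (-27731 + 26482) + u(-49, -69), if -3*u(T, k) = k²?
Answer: -2836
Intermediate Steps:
u(T, k) = -k²/3
(-27731 + 26482) + u(-49, -69) = (-27731 + 26482) - ⅓*(-69)² = -1249 - ⅓*4761 = -1249 - 1587 = -2836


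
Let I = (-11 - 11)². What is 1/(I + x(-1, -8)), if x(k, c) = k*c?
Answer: 1/492 ≈ 0.0020325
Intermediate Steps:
I = 484 (I = (-22)² = 484)
x(k, c) = c*k
1/(I + x(-1, -8)) = 1/(484 - 8*(-1)) = 1/(484 + 8) = 1/492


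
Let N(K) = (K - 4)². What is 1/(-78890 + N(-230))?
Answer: -1/24134 ≈ -4.1435e-5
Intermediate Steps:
N(K) = (-4 + K)²
1/(-78890 + N(-230)) = 1/(-78890 + (-4 - 230)²) = 1/(-78890 + (-234)²) = 1/(-78890 + 54756) = 1/(-24134) = -1/24134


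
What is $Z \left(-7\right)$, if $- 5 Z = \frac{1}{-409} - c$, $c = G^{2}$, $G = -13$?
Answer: $- \frac{483854}{2045} \approx -236.6$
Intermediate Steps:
$c = 169$ ($c = \left(-13\right)^{2} = 169$)
$Z = \frac{69122}{2045}$ ($Z = - \frac{\frac{1}{-409} - 169}{5} = - \frac{- \frac{1}{409} - 169}{5} = \left(- \frac{1}{5}\right) \left(- \frac{69122}{409}\right) = \frac{69122}{2045} \approx 33.8$)
$Z \left(-7\right) = \frac{69122}{2045} \left(-7\right) = - \frac{483854}{2045}$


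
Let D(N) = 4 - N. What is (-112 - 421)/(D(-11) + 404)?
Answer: -533/419 ≈ -1.2721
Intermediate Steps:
(-112 - 421)/(D(-11) + 404) = (-112 - 421)/((4 - 1*(-11)) + 404) = -533/((4 + 11) + 404) = -533/(15 + 404) = -533/419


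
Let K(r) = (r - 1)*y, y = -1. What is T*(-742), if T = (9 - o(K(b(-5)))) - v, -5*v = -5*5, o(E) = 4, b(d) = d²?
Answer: 0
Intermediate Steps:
K(r) = 1 - r (K(r) = (r - 1)*(-1) = (-1 + r)*(-1) = 1 - r)
v = 5 (v = -(-1)*5 = -⅕*(-25) = 5)
T = 0 (T = (9 - 1*4) - 1*5 = (9 - 4) - 5 = 5 - 5 = 0)
T*(-742) = 0*(-742) = 0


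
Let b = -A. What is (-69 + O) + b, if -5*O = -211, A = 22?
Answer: -244/5 ≈ -48.800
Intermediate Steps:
O = 211/5 (O = -⅕*(-211) = 211/5 ≈ 42.200)
b = -22 (b = -1*22 = -22)
(-69 + O) + b = (-69 + 211/5) - 22 = -134/5 - 22 = -244/5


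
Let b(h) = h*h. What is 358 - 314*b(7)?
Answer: -15028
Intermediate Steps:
b(h) = h²
358 - 314*b(7) = 358 - 314*7² = 358 - 314*49 = 358 - 15386 = -15028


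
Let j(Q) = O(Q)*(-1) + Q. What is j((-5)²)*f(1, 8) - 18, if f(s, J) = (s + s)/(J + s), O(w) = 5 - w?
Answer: -8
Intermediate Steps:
f(s, J) = 2*s/(J + s) (f(s, J) = (2*s)/(J + s) = 2*s/(J + s))
j(Q) = -5 + 2*Q (j(Q) = (5 - Q)*(-1) + Q = (-5 + Q) + Q = -5 + 2*Q)
j((-5)²)*f(1, 8) - 18 = (-5 + 2*(-5)²)*(2*1/(8 + 1)) - 18 = (-5 + 2*25)*(2*1/9) - 18 = (-5 + 50)*(2*1*(⅑)) - 18 = 45*(2/9) - 18 = 10 - 18 = -8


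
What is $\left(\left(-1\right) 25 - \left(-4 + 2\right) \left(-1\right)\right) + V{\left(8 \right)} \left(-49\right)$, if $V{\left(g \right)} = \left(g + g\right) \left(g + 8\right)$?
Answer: $-12571$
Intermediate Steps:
$V{\left(g \right)} = 2 g \left(8 + g\right)$
$\left(\left(-1\right) 25 - \left(-4 + 2\right) \left(-1\right)\right) + V{\left(8 \right)} \left(-49\right) = \left(\left(-1\right) 25 - \left(-4 + 2\right) \left(-1\right)\right) + 2 \cdot 8 \left(8 + 8\right) \left(-49\right) = \left(-25 - \left(-2\right) \left(-1\right)\right) + 2 \cdot 8 \cdot 16 \left(-49\right) = \left(-25 - 2\right) + 256 \left(-49\right) = \left(-25 - 2\right) - 12544 = -27 - 12544 = -12571$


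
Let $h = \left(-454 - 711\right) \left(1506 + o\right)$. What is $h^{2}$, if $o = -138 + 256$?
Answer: $3579512641600$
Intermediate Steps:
$o = 118$
$h = -1891960$ ($h = \left(-454 - 711\right) \left(1506 + 118\right) = \left(-1165\right) 1624 = -1891960$)
$h^{2} = \left(-1891960\right)^{2} = 3579512641600$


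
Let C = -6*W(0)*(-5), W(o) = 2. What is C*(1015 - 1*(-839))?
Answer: 111240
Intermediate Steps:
C = 60 (C = -6*2*(-5) = -12*(-5) = 60)
C*(1015 - 1*(-839)) = 60*(1015 - 1*(-839)) = 60*(1015 + 839) = 60*1854 = 111240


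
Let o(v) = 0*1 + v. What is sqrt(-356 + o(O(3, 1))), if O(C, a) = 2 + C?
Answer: 3*I*sqrt(39) ≈ 18.735*I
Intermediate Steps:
o(v) = v (o(v) = 0 + v = v)
sqrt(-356 + o(O(3, 1))) = sqrt(-356 + (2 + 3)) = sqrt(-356 + 5) = sqrt(-351) = 3*I*sqrt(39)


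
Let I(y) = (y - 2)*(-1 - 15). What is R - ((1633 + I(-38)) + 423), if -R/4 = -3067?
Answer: 9572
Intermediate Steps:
R = 12268 (R = -4*(-3067) = 12268)
I(y) = 32 - 16*y (I(y) = (-2 + y)*(-16) = 32 - 16*y)
R - ((1633 + I(-38)) + 423) = 12268 - ((1633 + (32 - 16*(-38))) + 423) = 12268 - ((1633 + (32 + 608)) + 423) = 12268 - ((1633 + 640) + 423) = 12268 - (2273 + 423) = 12268 - 1*2696 = 12268 - 2696 = 9572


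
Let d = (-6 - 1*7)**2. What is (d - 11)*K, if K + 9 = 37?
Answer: 4424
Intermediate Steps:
K = 28 (K = -9 + 37 = 28)
d = 169 (d = (-6 - 7)**2 = (-13)**2 = 169)
(d - 11)*K = (169 - 11)*28 = 158*28 = 4424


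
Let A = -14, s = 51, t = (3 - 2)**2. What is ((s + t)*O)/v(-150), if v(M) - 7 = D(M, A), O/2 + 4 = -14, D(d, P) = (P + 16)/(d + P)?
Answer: -51168/191 ≈ -267.90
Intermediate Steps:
t = 1 (t = 1**2 = 1)
D(d, P) = (16 + P)/(P + d)
O = -36 (O = -8 + 2*(-14) = -8 - 28 = -36)
v(M) = 7 + 2/(-14 + M) (v(M) = 7 + (16 - 14)/(-14 + M) = 7 + 2/(-14 + M))
((s + t)*O)/v(-150) = ((51 + 1)*(-36))/(((-96 + 7*(-150))/(-14 - 150))) = (52*(-36))/(((-96 - 1050)/(-164))) = -1872/((-1/164*(-1146))) = -1872/573/82 = -1872*82/573 = -51168/191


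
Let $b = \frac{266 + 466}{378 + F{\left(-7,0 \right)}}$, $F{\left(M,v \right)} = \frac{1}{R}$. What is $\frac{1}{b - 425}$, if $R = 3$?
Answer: $- \frac{1135}{480179} \approx -0.0023637$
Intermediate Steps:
$F{\left(M,v \right)} = \frac{1}{3}$
$b = \frac{2196}{1135}$ ($b = \frac{266 + 466}{378 + \frac{1}{3}} = \frac{732}{\frac{1135}{3}} = 732 \cdot \frac{3}{1135} = \frac{2196}{1135} \approx 1.9348$)
$\frac{1}{b - 425} = \frac{1}{\frac{2196}{1135} - 425} = \frac{1}{- \frac{480179}{1135}} = - \frac{1135}{480179}$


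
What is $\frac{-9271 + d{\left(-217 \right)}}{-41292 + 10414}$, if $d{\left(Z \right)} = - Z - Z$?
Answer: $\frac{8837}{30878} \approx 0.28619$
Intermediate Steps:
$d{\left(Z \right)} = - 2 Z$
$\frac{-9271 + d{\left(-217 \right)}}{-41292 + 10414} = \frac{-9271 - -434}{-41292 + 10414} = \frac{-9271 + 434}{-30878} = \left(-8837\right) \left(- \frac{1}{30878}\right) = \frac{8837}{30878}$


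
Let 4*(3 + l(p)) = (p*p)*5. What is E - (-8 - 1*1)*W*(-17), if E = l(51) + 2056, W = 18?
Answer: 10201/4 ≈ 2550.3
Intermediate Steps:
l(p) = -3 + 5*p**2/4 (l(p) = -3 + ((p*p)*5)/4 = -3 + (p**2*5)/4 = -3 + (5*p**2)/4 = -3 + 5*p**2/4)
E = 21217/4 (E = (-3 + (5/4)*51**2) + 2056 = (-3 + (5/4)*2601) + 2056 = (-3 + 13005/4) + 2056 = 12993/4 + 2056 = 21217/4 ≈ 5304.3)
E - (-8 - 1*1)*W*(-17) = 21217/4 - (-8 - 1*1)*18*(-17) = 21217/4 - (-8 - 1)*18*(-17) = 21217/4 - (-9*18)*(-17) = 21217/4 - (-162)*(-17) = 21217/4 - 1*2754 = 21217/4 - 2754 = 10201/4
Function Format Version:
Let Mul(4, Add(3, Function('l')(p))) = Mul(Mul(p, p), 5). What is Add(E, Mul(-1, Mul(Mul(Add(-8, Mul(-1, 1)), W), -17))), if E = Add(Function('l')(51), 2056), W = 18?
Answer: Rational(10201, 4) ≈ 2550.3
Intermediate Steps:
Function('l')(p) = Add(-3, Mul(Rational(5, 4), Pow(p, 2))) (Function('l')(p) = Add(-3, Mul(Rational(1, 4), Mul(Mul(p, p), 5))) = Add(-3, Mul(Rational(1, 4), Mul(Pow(p, 2), 5))) = Add(-3, Mul(Rational(1, 4), Mul(5, Pow(p, 2)))) = Add(-3, Mul(Rational(5, 4), Pow(p, 2))))
E = Rational(21217, 4) (E = Add(Add(-3, Mul(Rational(5, 4), Pow(51, 2))), 2056) = Add(Add(-3, Mul(Rational(5, 4), 2601)), 2056) = Add(Add(-3, Rational(13005, 4)), 2056) = Add(Rational(12993, 4), 2056) = Rational(21217, 4) ≈ 5304.3)
Add(E, Mul(-1, Mul(Mul(Add(-8, Mul(-1, 1)), W), -17))) = Add(Rational(21217, 4), Mul(-1, Mul(Mul(Add(-8, Mul(-1, 1)), 18), -17))) = Add(Rational(21217, 4), Mul(-1, Mul(Mul(Add(-8, -1), 18), -17))) = Add(Rational(21217, 4), Mul(-1, Mul(Mul(-9, 18), -17))) = Add(Rational(21217, 4), Mul(-1, Mul(-162, -17))) = Add(Rational(21217, 4), Mul(-1, 2754)) = Add(Rational(21217, 4), -2754) = Rational(10201, 4)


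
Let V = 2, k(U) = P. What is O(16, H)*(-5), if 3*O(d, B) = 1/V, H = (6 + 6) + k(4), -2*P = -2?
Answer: -⅚ ≈ -0.83333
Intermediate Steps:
P = 1 (P = -½*(-2) = 1)
k(U) = 1
H = 13 (H = (6 + 6) + 1 = 12 + 1 = 13)
O(d, B) = ⅙ (O(d, B) = (⅓)/2 = (⅓)*(½) = ⅙)
O(16, H)*(-5) = (⅙)*(-5) = -⅚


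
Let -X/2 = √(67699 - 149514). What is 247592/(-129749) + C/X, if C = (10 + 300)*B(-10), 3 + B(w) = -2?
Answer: -247592/129749 - 155*I*√81815/16363 ≈ -1.9082 - 2.7095*I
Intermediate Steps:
B(w) = -5 (B(w) = -3 - 2 = -5)
C = -1550 (C = (10 + 300)*(-5) = 310*(-5) = -1550)
X = -2*I*√81815 (X = -2*√(67699 - 149514) = -2*I*√81815 ≈ -572.07*I)
247592/(-129749) + C/X = 247592/(-129749) - 1550*I*√81815/163630 = 247592*(-1/129749) - 155*I*√81815/16363 = -247592/129749 - 155*I*√81815/16363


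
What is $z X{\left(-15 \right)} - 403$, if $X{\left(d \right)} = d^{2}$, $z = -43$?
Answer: $-10078$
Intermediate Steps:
$z X{\left(-15 \right)} - 403 = - 43 \left(-15\right)^{2} - 403 = \left(-43\right) 225 - 403 = -9675 - 403 = -10078$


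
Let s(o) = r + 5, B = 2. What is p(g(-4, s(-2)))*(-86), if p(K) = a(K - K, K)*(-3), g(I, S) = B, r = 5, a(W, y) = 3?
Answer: 774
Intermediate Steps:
s(o) = 10 (s(o) = 5 + 5 = 10)
g(I, S) = 2
p(K) = -9 (p(K) = 3*(-3) = -9)
p(g(-4, s(-2)))*(-86) = -9*(-86) = 774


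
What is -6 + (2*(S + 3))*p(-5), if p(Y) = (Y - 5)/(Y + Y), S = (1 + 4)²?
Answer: 50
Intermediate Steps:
S = 25 (S = 5² = 25)
p(Y) = (-5 + Y)/(2*Y) (p(Y) = (-5 + Y)/((2*Y)) = (-5 + Y)*(1/(2*Y)) = (-5 + Y)/(2*Y))
-6 + (2*(S + 3))*p(-5) = -6 + (2*(25 + 3))*((½)*(-5 - 5)/(-5)) = -6 + (2*28)*((½)*(-⅕)*(-10)) = -6 + 56*1 = -6 + 56 = 50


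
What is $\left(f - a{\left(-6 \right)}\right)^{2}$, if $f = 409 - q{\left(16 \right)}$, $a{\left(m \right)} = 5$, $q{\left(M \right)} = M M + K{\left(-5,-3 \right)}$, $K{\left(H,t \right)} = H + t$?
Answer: $24336$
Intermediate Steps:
$q{\left(M \right)} = -8 + M^{2}$ ($q{\left(M \right)} = M M - 8 = M^{2} - 8 = -8 + M^{2}$)
$f = 161$ ($f = 409 - \left(-8 + 16^{2}\right) = 409 - \left(-8 + 256\right) = 409 - 248 = 161$)
$\left(f - a{\left(-6 \right)}\right)^{2} = \left(161 - 5\right)^{2} = 156^{2} = 24336$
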